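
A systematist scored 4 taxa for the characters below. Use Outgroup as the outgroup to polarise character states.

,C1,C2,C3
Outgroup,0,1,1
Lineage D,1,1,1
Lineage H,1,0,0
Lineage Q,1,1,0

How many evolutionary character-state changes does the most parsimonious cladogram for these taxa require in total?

3

Character polarity is set by the outgroup: the derived state is whichever differs from the outgroup's state, so for C2, C3 the derived state is '0', and for the remaining characters it is '1'.
All ingroup taxa share the derived state '1' for C1; it defines the ingroup but does not resolve relationships within it.
C2 (derived state '0') is unique to Lineage H (autapomorphy; uninformative for grouping).
C3 (derived state '0') is shared by Lineage H and Lineage Q — a synapomorphy uniting that clade.
Most parsimonious ingroup topology: (Lineage D,(Lineage H,Lineage Q)).
Changes per character on this tree: C1: 1; C2: 1; C3: 1.
Total = 3.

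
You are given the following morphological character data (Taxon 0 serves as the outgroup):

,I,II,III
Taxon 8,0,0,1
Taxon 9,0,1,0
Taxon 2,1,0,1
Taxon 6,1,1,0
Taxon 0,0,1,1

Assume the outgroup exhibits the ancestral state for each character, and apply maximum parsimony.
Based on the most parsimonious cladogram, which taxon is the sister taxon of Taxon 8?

Character polarity is set by the outgroup: the derived state is whichever differs from the outgroup's state, so for II, III the derived state is '0', and for the remaining characters it is '1'.
I groups Taxon 2 and Taxon 6, which is incompatible with the clades supported by the remaining characters; treating it as convergent (homoplasy) costs fewer steps than any alternative tree.
Only Taxon 2 and Taxon 8 show the derived state '0' for II, supporting them as a clade.
III (derived state '0') is shared by Taxon 6 and Taxon 9 — a synapomorphy uniting that clade.
Most parsimonious ingroup topology: ((Taxon 2,Taxon 8),(Taxon 9,Taxon 6)).
Taxon 8 and Taxon 2 form a cherry on this tree, so they are sister taxa.

Taxon 2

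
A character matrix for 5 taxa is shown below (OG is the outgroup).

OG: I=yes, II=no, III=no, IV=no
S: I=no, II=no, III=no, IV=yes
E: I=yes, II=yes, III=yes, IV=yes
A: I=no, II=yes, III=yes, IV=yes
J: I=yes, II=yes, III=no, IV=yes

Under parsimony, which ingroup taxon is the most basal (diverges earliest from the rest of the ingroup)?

S

Character polarity is set by the outgroup: the derived state is whichever differs from the outgroup's state, so for I the derived state is 'no', and for the remaining characters it is 'yes'.
I (state 'no') occurs in A and S but conflicts with the nesting implied by the other characters — most parsimoniously interpreted as homoplasy.
Only A, E, and J show the derived state 'yes' for II, supporting them as a clade.
III (derived state 'yes') is shared by A and E — a synapomorphy uniting that clade.
All ingroup taxa share the derived state 'yes' for IV; it defines the ingroup but does not resolve relationships within it.
Most parsimonious ingroup topology: (S,((E,A),J)).
S is sister to the clade containing all other ingroup taxa, so it is the earliest-diverging (most basal) ingroup lineage.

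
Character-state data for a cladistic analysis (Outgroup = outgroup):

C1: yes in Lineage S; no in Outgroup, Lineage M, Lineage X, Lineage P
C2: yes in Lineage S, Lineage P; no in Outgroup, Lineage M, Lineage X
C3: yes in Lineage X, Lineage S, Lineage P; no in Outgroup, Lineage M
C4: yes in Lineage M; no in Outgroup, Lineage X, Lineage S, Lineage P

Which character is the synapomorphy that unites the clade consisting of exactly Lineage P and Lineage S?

The outgroup has state 'no' for every character, so 'yes' is the derived state throughout.
C1 (derived state 'yes') is unique to Lineage S (autapomorphy; uninformative for grouping).
C2: derived state 'yes' in Lineage P and Lineage S only — synapomorphy for {Lineage P, Lineage S}.
C3: derived state 'yes' in Lineage P, Lineage S, and Lineage X only — synapomorphy for {Lineage P, Lineage S, Lineage X}.
C4: derived state 'yes' in Lineage M only — an autapomorphy, so it tells us nothing about relationships among taxa.
Most parsimonious ingroup topology: (Lineage M,(Lineage X,(Lineage S,Lineage P))).
The clade {Lineage P, Lineage S} is supported by C2: its derived state 'yes' occurs in exactly those taxa and in no other taxon (including the outgroup).

C2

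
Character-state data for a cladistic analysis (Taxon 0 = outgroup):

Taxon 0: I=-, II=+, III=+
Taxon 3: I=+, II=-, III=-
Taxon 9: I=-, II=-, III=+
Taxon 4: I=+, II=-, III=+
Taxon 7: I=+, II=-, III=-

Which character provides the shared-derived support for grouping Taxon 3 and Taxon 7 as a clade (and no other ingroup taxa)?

III

Character polarity is set by the outgroup: the derived state is whichever differs from the outgroup's state, so for II, III the derived state is '-', and for the remaining characters it is '+'.
I: derived state '+' in Taxon 3, Taxon 4, and Taxon 7 only — synapomorphy for {Taxon 3, Taxon 4, Taxon 7}.
II (derived state '-') is shared by all ingroup taxa — unites the whole ingroup.
III: derived state '-' in Taxon 3 and Taxon 7 only — synapomorphy for {Taxon 3, Taxon 7}.
Most parsimonious ingroup topology: (((Taxon 3,Taxon 7),Taxon 4),Taxon 9).
The clade {Taxon 3, Taxon 7} is supported by III: its derived state '-' occurs in exactly those taxa and in no other taxon (including the outgroup).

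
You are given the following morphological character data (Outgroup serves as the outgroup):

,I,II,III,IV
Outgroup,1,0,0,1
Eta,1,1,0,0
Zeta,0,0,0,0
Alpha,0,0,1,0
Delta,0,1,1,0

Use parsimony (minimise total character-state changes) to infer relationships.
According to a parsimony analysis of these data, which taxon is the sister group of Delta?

Alpha

Character polarity is set by the outgroup: the derived state is whichever differs from the outgroup's state, so for I, IV the derived state is '0', and for the remaining characters it is '1'.
I: derived state '0' in Alpha, Delta, and Zeta only — synapomorphy for {Alpha, Delta, Zeta}.
II groups Delta and Eta, which is incompatible with the clades supported by the remaining characters; treating it as convergent (homoplasy) costs fewer steps than any alternative tree.
Only Alpha and Delta show the derived state '1' for III, supporting them as a clade.
All ingroup taxa share the derived state '0' for IV; it defines the ingroup but does not resolve relationships within it.
Most parsimonious ingroup topology: (Eta,(Zeta,(Alpha,Delta))).
Delta and Alpha form a cherry on this tree, so they are sister taxa.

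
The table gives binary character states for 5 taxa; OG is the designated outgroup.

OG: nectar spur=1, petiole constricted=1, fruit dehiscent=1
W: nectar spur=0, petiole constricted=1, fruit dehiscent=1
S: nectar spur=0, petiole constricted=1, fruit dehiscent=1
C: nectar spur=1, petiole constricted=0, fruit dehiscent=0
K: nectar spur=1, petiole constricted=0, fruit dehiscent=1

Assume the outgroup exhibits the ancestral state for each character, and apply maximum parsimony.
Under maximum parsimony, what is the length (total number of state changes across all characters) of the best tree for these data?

3

The outgroup has state '1' for every character, so '0' is the derived state throughout.
Only S and W show the derived state '0' for nectar spur, supporting them as a clade.
Only C and K show the derived state '0' for petiole constricted, supporting them as a clade.
fruit dehiscent (derived state '0') is unique to C (autapomorphy; uninformative for grouping).
Most parsimonious ingroup topology: ((W,S),(C,K)).
Changes per character on this tree: nectar spur: 1; petiole constricted: 1; fruit dehiscent: 1.
Total = 3.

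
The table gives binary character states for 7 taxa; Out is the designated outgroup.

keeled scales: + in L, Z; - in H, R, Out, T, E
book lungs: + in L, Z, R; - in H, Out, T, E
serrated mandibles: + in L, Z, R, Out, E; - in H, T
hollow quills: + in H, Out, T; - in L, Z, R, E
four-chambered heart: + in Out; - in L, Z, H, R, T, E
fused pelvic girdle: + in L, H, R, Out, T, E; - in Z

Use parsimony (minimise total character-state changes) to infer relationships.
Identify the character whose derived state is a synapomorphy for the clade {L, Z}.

keeled scales

Character polarity is set by the outgroup: the derived state is whichever differs from the outgroup's state, so for serrated mandibles, hollow quills, four-chambered heart, fused pelvic girdle the derived state is '-', and for the remaining characters it is '+'.
Only L and Z show the derived state '+' for keeled scales, supporting them as a clade.
Only L, R, and Z show the derived state '+' for book lungs, supporting them as a clade.
serrated mandibles: derived state '-' in H and T only — synapomorphy for {H, T}.
Only E, L, R, and Z show the derived state '-' for hollow quills, supporting them as a clade.
All ingroup taxa share the derived state '-' for four-chambered heart; it defines the ingroup but does not resolve relationships within it.
fused pelvic girdle: derived state '-' in Z only — an autapomorphy, so it tells us nothing about relationships among taxa.
Most parsimonious ingroup topology: ((((L,Z),R),E),(H,T)).
The clade {L, Z} is supported by keeled scales: its derived state '+' occurs in exactly those taxa and in no other taxon (including the outgroup).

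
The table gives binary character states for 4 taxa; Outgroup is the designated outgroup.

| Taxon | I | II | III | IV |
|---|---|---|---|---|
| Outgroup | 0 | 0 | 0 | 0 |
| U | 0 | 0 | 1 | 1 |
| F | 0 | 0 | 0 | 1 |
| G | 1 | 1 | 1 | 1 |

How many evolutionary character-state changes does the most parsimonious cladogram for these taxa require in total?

The outgroup has state '0' for every character, so '1' is the derived state throughout.
I (derived state '1') is unique to G (autapomorphy; uninformative for grouping).
II: derived state '1' in G only — an autapomorphy, so it tells us nothing about relationships among taxa.
III (derived state '1') is shared by G and U — a synapomorphy uniting that clade.
All ingroup taxa share the derived state '1' for IV; it defines the ingroup but does not resolve relationships within it.
Most parsimonious ingroup topology: ((U,G),F).
Changes per character on this tree: I: 1; II: 1; III: 1; IV: 1.
Total = 4.

4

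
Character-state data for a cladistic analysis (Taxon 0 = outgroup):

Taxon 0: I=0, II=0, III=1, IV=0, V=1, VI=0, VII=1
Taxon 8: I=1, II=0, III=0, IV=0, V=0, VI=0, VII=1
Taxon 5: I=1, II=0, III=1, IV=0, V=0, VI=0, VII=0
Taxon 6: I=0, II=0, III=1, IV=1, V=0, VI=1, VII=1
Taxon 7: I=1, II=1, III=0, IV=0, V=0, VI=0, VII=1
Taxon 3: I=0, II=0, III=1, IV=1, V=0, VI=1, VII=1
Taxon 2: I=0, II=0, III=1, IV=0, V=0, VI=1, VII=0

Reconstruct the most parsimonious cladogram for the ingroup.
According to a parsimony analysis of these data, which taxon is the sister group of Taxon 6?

Taxon 3

Character polarity is set by the outgroup: the derived state is whichever differs from the outgroup's state, so for III, V, VII the derived state is '0', and for the remaining characters it is '1'.
I (derived state '1') is shared by Taxon 5, Taxon 7, and Taxon 8 — a synapomorphy uniting that clade.
II (derived state '1') is unique to Taxon 7 (autapomorphy; uninformative for grouping).
III (derived state '0') is shared by Taxon 7 and Taxon 8 — a synapomorphy uniting that clade.
Only Taxon 3 and Taxon 6 show the derived state '1' for IV, supporting them as a clade.
All ingroup taxa share the derived state '0' for V; it defines the ingroup but does not resolve relationships within it.
Only Taxon 2, Taxon 3, and Taxon 6 show the derived state '1' for VI, supporting them as a clade.
VII (state '0') occurs in Taxon 2 and Taxon 5 but conflicts with the nesting implied by the other characters — most parsimoniously interpreted as homoplasy.
Most parsimonious ingroup topology: (((Taxon 8,Taxon 7),Taxon 5),((Taxon 6,Taxon 3),Taxon 2)).
Taxon 6 and Taxon 3 form a cherry on this tree, so they are sister taxa.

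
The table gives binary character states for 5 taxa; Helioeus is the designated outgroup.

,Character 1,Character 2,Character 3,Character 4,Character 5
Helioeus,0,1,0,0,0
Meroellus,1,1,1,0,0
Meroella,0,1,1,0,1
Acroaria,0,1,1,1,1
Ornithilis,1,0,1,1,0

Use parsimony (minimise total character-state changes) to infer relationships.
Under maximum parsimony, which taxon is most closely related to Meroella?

Character polarity is set by the outgroup: the derived state is whichever differs from the outgroup's state, so for Character 2 the derived state is '0', and for the remaining characters it is '1'.
Character 1 (derived state '1') is shared by Meroellus and Ornithilis — a synapomorphy uniting that clade.
Character 2 (derived state '0') is unique to Ornithilis (autapomorphy; uninformative for grouping).
All ingroup taxa share the derived state '1' for Character 3; it defines the ingroup but does not resolve relationships within it.
Character 4 groups Acroaria and Ornithilis, which is incompatible with the clades supported by the remaining characters; treating it as convergent (homoplasy) costs fewer steps than any alternative tree.
Only Acroaria and Meroella show the derived state '1' for Character 5, supporting them as a clade.
Most parsimonious ingroup topology: ((Meroellus,Ornithilis),(Meroella,Acroaria)).
Meroella and Acroaria form a cherry on this tree, so they are sister taxa.

Acroaria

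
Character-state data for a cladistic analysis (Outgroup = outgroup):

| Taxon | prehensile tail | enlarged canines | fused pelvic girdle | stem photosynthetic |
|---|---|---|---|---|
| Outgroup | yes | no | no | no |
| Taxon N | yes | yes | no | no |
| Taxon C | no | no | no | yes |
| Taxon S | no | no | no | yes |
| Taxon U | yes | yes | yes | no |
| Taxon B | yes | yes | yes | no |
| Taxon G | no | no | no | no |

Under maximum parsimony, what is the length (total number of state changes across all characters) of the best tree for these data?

Character polarity is set by the outgroup: the derived state is whichever differs from the outgroup's state, so for prehensile tail the derived state is 'no', and for the remaining characters it is 'yes'.
prehensile tail (derived state 'no') is shared by Taxon C, Taxon G, and Taxon S — a synapomorphy uniting that clade.
enlarged canines (derived state 'yes') is shared by Taxon B, Taxon N, and Taxon U — a synapomorphy uniting that clade.
fused pelvic girdle (derived state 'yes') is shared by Taxon B and Taxon U — a synapomorphy uniting that clade.
stem photosynthetic: derived state 'yes' in Taxon C and Taxon S only — synapomorphy for {Taxon C, Taxon S}.
Most parsimonious ingroup topology: ((Taxon N,(Taxon U,Taxon B)),((Taxon C,Taxon S),Taxon G)).
Changes per character on this tree: prehensile tail: 1; enlarged canines: 1; fused pelvic girdle: 1; stem photosynthetic: 1.
Total = 4.

4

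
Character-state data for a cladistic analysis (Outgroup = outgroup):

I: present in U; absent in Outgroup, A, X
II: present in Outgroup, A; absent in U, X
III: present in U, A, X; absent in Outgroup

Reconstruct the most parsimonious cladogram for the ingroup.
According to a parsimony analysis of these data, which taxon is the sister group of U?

Character polarity is set by the outgroup: the derived state is whichever differs from the outgroup's state, so for II the derived state is 'absent', and for the remaining characters it is 'present'.
I (derived state 'present') is unique to U (autapomorphy; uninformative for grouping).
II (derived state 'absent') is shared by U and X — a synapomorphy uniting that clade.
III (derived state 'present') is shared by all ingroup taxa — unites the whole ingroup.
Most parsimonious ingroup topology: ((U,X),A).
U and X form a cherry on this tree, so they are sister taxa.

X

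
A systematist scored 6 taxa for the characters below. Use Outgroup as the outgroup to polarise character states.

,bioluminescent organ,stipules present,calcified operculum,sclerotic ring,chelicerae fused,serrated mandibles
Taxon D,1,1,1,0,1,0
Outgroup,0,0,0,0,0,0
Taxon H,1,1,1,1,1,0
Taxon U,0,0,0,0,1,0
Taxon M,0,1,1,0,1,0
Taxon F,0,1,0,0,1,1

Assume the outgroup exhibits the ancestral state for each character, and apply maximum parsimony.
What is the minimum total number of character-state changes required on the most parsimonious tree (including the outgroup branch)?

The outgroup has state '0' for every character, so '1' is the derived state throughout.
bioluminescent organ (derived state '1') is shared by Taxon D and Taxon H — a synapomorphy uniting that clade.
stipules present: derived state '1' in Taxon D, Taxon F, Taxon H, and Taxon M only — synapomorphy for {Taxon D, Taxon F, Taxon H, Taxon M}.
calcified operculum (derived state '1') is shared by Taxon D, Taxon H, and Taxon M — a synapomorphy uniting that clade.
sclerotic ring (derived state '1') is unique to Taxon H (autapomorphy; uninformative for grouping).
chelicerae fused (derived state '1') is shared by all ingroup taxa — unites the whole ingroup.
serrated mandibles (derived state '1') is unique to Taxon F (autapomorphy; uninformative for grouping).
Most parsimonious ingroup topology: (Taxon U,((Taxon M,(Taxon H,Taxon D)),Taxon F)).
Changes per character on this tree: bioluminescent organ: 1; stipules present: 1; calcified operculum: 1; sclerotic ring: 1; chelicerae fused: 1; serrated mandibles: 1.
Total = 6.

6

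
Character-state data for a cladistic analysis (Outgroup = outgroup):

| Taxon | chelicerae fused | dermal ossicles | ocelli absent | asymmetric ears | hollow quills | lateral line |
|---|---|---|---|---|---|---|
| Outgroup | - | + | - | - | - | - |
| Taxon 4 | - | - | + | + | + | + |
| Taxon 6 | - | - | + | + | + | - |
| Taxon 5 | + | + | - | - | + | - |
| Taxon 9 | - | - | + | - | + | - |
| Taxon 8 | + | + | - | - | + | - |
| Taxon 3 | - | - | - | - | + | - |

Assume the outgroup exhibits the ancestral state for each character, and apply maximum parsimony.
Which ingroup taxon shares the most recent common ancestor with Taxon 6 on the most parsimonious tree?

Character polarity is set by the outgroup: the derived state is whichever differs from the outgroup's state, so for dermal ossicles the derived state is '-', and for the remaining characters it is '+'.
Only Taxon 5 and Taxon 8 show the derived state '+' for chelicerae fused, supporting them as a clade.
dermal ossicles: derived state '-' in Taxon 3, Taxon 4, Taxon 6, and Taxon 9 only — synapomorphy for {Taxon 3, Taxon 4, Taxon 6, Taxon 9}.
ocelli absent (derived state '+') is shared by Taxon 4, Taxon 6, and Taxon 9 — a synapomorphy uniting that clade.
asymmetric ears: derived state '+' in Taxon 4 and Taxon 6 only — synapomorphy for {Taxon 4, Taxon 6}.
All ingroup taxa share the derived state '+' for hollow quills; it defines the ingroup but does not resolve relationships within it.
lateral line (derived state '+') is unique to Taxon 4 (autapomorphy; uninformative for grouping).
Most parsimonious ingroup topology: ((((Taxon 4,Taxon 6),Taxon 9),Taxon 3),(Taxon 5,Taxon 8)).
Taxon 6 and Taxon 4 form a cherry on this tree, so they are sister taxa.

Taxon 4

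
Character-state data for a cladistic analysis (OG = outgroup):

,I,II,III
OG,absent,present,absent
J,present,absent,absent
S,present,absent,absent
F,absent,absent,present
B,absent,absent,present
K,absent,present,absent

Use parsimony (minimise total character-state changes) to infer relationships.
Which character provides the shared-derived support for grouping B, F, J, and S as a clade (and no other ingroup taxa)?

II

Character polarity is set by the outgroup: the derived state is whichever differs from the outgroup's state, so for II the derived state is 'absent', and for the remaining characters it is 'present'.
I (derived state 'present') is shared by J and S — a synapomorphy uniting that clade.
Only B, F, J, and S show the derived state 'absent' for II, supporting them as a clade.
III (derived state 'present') is shared by B and F — a synapomorphy uniting that clade.
Most parsimonious ingroup topology: (((J,S),(F,B)),K).
The clade {B, F, J, S} is supported by II: its derived state 'absent' occurs in exactly those taxa and in no other taxon (including the outgroup).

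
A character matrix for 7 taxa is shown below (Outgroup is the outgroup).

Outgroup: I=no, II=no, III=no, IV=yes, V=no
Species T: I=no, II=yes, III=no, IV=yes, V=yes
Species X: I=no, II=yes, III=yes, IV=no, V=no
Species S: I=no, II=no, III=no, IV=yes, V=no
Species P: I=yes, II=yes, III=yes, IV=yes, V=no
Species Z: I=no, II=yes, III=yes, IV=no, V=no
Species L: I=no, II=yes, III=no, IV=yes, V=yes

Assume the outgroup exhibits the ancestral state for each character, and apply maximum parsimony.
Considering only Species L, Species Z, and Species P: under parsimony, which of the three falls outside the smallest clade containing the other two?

Character polarity is set by the outgroup: the derived state is whichever differs from the outgroup's state, so for IV the derived state is 'no', and for the remaining characters it is 'yes'.
I (derived state 'yes') is unique to Species P (autapomorphy; uninformative for grouping).
II: derived state 'yes' in Species L, Species P, Species T, Species X, and Species Z only — synapomorphy for {Species L, Species P, Species T, Species X, Species Z}.
III (derived state 'yes') is shared by Species P, Species X, and Species Z — a synapomorphy uniting that clade.
IV: derived state 'no' in Species X and Species Z only — synapomorphy for {Species X, Species Z}.
Only Species L and Species T show the derived state 'yes' for V, supporting them as a clade.
Most parsimonious ingroup topology: (((Species T,Species L),((Species X,Species Z),Species P)),Species S).
Species P and Species Z share a more recent common ancestor with each other than either does with Species L, so Species L is the least closely related of the three.

Species L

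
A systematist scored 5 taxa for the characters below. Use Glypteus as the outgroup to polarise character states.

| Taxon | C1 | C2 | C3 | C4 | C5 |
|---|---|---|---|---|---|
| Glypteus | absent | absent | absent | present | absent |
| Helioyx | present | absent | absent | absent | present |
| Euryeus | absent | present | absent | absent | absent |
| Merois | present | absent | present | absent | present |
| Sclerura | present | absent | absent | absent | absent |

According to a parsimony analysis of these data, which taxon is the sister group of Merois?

Helioyx

Character polarity is set by the outgroup: the derived state is whichever differs from the outgroup's state, so for C4 the derived state is 'absent', and for the remaining characters it is 'present'.
C1: derived state 'present' in Helioyx, Merois, and Sclerura only — synapomorphy for {Helioyx, Merois, Sclerura}.
C2: derived state 'present' in Euryeus only — an autapomorphy, so it tells us nothing about relationships among taxa.
C3 (derived state 'present') is unique to Merois (autapomorphy; uninformative for grouping).
All ingroup taxa share the derived state 'absent' for C4; it defines the ingroup but does not resolve relationships within it.
C5: derived state 'present' in Helioyx and Merois only — synapomorphy for {Helioyx, Merois}.
Most parsimonious ingroup topology: (((Helioyx,Merois),Sclerura),Euryeus).
Merois and Helioyx form a cherry on this tree, so they are sister taxa.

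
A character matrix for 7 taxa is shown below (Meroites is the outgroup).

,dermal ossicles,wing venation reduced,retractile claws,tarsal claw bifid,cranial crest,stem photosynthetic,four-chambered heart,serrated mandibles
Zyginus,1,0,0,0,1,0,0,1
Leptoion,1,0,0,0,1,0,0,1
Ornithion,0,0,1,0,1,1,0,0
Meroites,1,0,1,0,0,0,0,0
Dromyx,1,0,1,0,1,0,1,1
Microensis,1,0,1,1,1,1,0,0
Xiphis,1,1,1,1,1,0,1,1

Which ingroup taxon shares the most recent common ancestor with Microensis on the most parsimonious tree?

Character polarity is set by the outgroup: the derived state is whichever differs from the outgroup's state, so for dermal ossicles, retractile claws the derived state is '0', and for the remaining characters it is '1'.
dermal ossicles: derived state '0' in Ornithion only — an autapomorphy, so it tells us nothing about relationships among taxa.
wing venation reduced (derived state '1') is unique to Xiphis (autapomorphy; uninformative for grouping).
retractile claws: derived state '0' in Leptoion and Zyginus only — synapomorphy for {Leptoion, Zyginus}.
tarsal claw bifid (state '1') occurs in Microensis and Xiphis but conflicts with the nesting implied by the other characters — most parsimoniously interpreted as homoplasy.
All ingroup taxa share the derived state '1' for cranial crest; it defines the ingroup but does not resolve relationships within it.
stem photosynthetic: derived state '1' in Microensis and Ornithion only — synapomorphy for {Microensis, Ornithion}.
Only Dromyx and Xiphis show the derived state '1' for four-chambered heart, supporting them as a clade.
serrated mandibles (derived state '1') is shared by Dromyx, Leptoion, Xiphis, and Zyginus — a synapomorphy uniting that clade.
Most parsimonious ingroup topology: (((Zyginus,Leptoion),(Xiphis,Dromyx)),(Microensis,Ornithion)).
Microensis and Ornithion form a cherry on this tree, so they are sister taxa.

Ornithion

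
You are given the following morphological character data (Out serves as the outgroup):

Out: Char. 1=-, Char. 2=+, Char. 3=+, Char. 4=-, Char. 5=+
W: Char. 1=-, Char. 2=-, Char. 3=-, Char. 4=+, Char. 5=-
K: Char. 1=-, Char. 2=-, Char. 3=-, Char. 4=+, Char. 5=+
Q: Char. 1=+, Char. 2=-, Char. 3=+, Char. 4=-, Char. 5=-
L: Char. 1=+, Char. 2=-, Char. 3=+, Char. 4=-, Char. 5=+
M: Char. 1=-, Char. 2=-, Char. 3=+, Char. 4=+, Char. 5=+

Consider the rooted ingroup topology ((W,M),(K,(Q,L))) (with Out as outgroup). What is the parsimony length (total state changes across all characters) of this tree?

8

Map each character onto ((W,M),(K,(Q,L))) (rooted by Out) and count the minimum state changes it requires (Fitch parsimony):
Char. 1: 1; Char. 2: 1; Char. 3: 2; Char. 4: 2; Char. 5: 2.
Total tree length = 8.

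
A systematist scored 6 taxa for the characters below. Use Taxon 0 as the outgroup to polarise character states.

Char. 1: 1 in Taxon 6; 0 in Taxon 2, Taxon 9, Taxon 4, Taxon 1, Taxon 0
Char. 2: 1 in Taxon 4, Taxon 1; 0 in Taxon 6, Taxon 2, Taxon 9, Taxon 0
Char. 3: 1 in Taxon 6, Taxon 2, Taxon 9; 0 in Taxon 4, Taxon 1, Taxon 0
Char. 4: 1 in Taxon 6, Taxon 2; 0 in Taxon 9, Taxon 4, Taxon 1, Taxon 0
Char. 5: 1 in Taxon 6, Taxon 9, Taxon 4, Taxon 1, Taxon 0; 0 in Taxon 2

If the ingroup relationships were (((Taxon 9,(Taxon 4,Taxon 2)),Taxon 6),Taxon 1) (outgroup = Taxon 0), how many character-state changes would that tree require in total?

Map each character onto (((Taxon 9,(Taxon 4,Taxon 2)),Taxon 6),Taxon 1) (rooted by Taxon 0) and count the minimum state changes it requires (Fitch parsimony):
Char. 1: 1; Char. 2: 2; Char. 3: 2; Char. 4: 2; Char. 5: 1.
Total tree length = 8.

8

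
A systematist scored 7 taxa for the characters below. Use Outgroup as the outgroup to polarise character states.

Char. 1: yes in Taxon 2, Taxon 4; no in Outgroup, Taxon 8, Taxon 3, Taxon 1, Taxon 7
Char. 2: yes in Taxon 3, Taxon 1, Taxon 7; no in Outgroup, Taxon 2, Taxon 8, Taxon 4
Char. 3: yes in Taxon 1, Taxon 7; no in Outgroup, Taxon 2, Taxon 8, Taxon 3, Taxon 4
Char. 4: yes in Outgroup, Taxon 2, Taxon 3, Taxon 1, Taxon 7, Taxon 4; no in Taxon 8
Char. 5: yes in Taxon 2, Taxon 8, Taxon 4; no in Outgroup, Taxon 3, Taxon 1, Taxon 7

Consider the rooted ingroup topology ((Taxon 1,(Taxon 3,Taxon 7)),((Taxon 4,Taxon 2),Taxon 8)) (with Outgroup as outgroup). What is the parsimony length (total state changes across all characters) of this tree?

6

Map each character onto ((Taxon 1,(Taxon 3,Taxon 7)),((Taxon 4,Taxon 2),Taxon 8)) (rooted by Outgroup) and count the minimum state changes it requires (Fitch parsimony):
Char. 1: 1; Char. 2: 1; Char. 3: 2; Char. 4: 1; Char. 5: 1.
Total tree length = 6.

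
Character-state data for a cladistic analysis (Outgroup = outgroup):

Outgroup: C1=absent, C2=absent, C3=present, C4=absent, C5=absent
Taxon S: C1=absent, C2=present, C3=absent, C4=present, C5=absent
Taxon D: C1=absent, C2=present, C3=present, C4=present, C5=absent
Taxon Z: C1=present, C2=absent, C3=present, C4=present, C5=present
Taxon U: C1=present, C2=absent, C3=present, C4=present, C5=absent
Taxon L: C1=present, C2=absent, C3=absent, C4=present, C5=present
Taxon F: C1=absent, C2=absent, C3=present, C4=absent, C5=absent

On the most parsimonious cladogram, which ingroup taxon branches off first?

Character polarity is set by the outgroup: the derived state is whichever differs from the outgroup's state, so for C3 the derived state is 'absent', and for the remaining characters it is 'present'.
C1: derived state 'present' in Taxon L, Taxon U, and Taxon Z only — synapomorphy for {Taxon L, Taxon U, Taxon Z}.
Only Taxon D and Taxon S show the derived state 'present' for C2, supporting them as a clade.
C3 groups Taxon L and Taxon S, which is incompatible with the clades supported by the remaining characters; treating it as convergent (homoplasy) costs fewer steps than any alternative tree.
C4 (derived state 'present') is shared by Taxon D, Taxon L, Taxon S, Taxon U, and Taxon Z — a synapomorphy uniting that clade.
Only Taxon L and Taxon Z show the derived state 'present' for C5, supporting them as a clade.
Most parsimonious ingroup topology: (((Taxon S,Taxon D),((Taxon Z,Taxon L),Taxon U)),Taxon F).
Taxon F is sister to the clade containing all other ingroup taxa, so it is the earliest-diverging (most basal) ingroup lineage.

Taxon F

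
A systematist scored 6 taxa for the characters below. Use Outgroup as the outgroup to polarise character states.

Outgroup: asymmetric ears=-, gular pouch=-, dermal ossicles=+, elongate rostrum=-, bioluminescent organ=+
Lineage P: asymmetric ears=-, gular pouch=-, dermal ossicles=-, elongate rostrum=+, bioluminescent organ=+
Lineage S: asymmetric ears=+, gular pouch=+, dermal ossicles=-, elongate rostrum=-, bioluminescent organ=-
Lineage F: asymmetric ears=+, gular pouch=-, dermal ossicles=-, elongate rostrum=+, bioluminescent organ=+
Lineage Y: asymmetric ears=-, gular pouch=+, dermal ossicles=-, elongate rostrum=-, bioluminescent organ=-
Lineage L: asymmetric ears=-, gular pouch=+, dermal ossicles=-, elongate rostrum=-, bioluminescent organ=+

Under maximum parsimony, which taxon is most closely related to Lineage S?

Character polarity is set by the outgroup: the derived state is whichever differs from the outgroup's state, so for dermal ossicles, bioluminescent organ the derived state is '-', and for the remaining characters it is '+'.
asymmetric ears (state '+') occurs in Lineage F and Lineage S but conflicts with the nesting implied by the other characters — most parsimoniously interpreted as homoplasy.
Only Lineage L, Lineage S, and Lineage Y show the derived state '+' for gular pouch, supporting them as a clade.
dermal ossicles (derived state '-') is shared by all ingroup taxa — unites the whole ingroup.
Only Lineage F and Lineage P show the derived state '+' for elongate rostrum, supporting them as a clade.
bioluminescent organ (derived state '-') is shared by Lineage S and Lineage Y — a synapomorphy uniting that clade.
Most parsimonious ingroup topology: ((Lineage P,Lineage F),((Lineage S,Lineage Y),Lineage L)).
Lineage S and Lineage Y form a cherry on this tree, so they are sister taxa.

Lineage Y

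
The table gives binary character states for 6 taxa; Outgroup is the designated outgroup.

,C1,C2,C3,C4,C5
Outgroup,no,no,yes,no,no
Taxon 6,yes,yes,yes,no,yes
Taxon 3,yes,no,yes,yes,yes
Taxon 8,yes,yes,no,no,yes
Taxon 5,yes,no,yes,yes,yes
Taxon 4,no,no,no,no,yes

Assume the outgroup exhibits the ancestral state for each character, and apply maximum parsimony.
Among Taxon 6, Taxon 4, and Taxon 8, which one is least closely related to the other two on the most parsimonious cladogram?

Character polarity is set by the outgroup: the derived state is whichever differs from the outgroup's state, so for C3 the derived state is 'no', and for the remaining characters it is 'yes'.
C1 (derived state 'yes') is shared by Taxon 3, Taxon 5, Taxon 6, and Taxon 8 — a synapomorphy uniting that clade.
C2 (derived state 'yes') is shared by Taxon 6 and Taxon 8 — a synapomorphy uniting that clade.
C3 (state 'no') occurs in Taxon 4 and Taxon 8 but conflicts with the nesting implied by the other characters — most parsimoniously interpreted as homoplasy.
Only Taxon 3 and Taxon 5 show the derived state 'yes' for C4, supporting them as a clade.
C5 (derived state 'yes') is shared by all ingroup taxa — unites the whole ingroup.
Most parsimonious ingroup topology: (((Taxon 6,Taxon 8),(Taxon 3,Taxon 5)),Taxon 4).
Taxon 6 and Taxon 8 share a more recent common ancestor with each other than either does with Taxon 4, so Taxon 4 is the least closely related of the three.

Taxon 4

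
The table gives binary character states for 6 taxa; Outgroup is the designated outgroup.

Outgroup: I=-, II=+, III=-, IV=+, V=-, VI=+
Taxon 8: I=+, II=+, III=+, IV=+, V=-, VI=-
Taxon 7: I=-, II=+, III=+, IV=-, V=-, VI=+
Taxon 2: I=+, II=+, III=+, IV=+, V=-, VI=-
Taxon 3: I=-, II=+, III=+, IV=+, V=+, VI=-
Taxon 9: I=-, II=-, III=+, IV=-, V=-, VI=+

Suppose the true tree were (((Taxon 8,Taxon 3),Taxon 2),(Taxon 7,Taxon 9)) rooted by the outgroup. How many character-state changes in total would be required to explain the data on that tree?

Map each character onto (((Taxon 8,Taxon 3),Taxon 2),(Taxon 7,Taxon 9)) (rooted by Outgroup) and count the minimum state changes it requires (Fitch parsimony):
I: 2; II: 1; III: 1; IV: 1; V: 1; VI: 1.
Total tree length = 7.

7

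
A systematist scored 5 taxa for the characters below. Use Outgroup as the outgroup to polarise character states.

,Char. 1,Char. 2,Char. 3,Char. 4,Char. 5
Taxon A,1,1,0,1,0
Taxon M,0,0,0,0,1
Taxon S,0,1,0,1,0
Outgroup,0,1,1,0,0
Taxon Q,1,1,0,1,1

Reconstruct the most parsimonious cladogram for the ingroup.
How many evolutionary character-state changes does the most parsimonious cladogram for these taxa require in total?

6

Character polarity is set by the outgroup: the derived state is whichever differs from the outgroup's state, so for Char. 2, Char. 3 the derived state is '0', and for the remaining characters it is '1'.
Only Taxon A and Taxon Q show the derived state '1' for Char. 1, supporting them as a clade.
Char. 2: derived state '0' in Taxon M only — an autapomorphy, so it tells us nothing about relationships among taxa.
Char. 3 (derived state '0') is shared by all ingroup taxa — unites the whole ingroup.
Char. 4: derived state '1' in Taxon A, Taxon Q, and Taxon S only — synapomorphy for {Taxon A, Taxon Q, Taxon S}.
Char. 5 (state '1') occurs in Taxon M and Taxon Q but conflicts with the nesting implied by the other characters — most parsimoniously interpreted as homoplasy.
Most parsimonious ingroup topology: (((Taxon Q,Taxon A),Taxon S),Taxon M).
Changes per character on this tree: Char. 1: 1; Char. 2: 1; Char. 3: 1; Char. 4: 1; Char. 5: 2.
Total = 6.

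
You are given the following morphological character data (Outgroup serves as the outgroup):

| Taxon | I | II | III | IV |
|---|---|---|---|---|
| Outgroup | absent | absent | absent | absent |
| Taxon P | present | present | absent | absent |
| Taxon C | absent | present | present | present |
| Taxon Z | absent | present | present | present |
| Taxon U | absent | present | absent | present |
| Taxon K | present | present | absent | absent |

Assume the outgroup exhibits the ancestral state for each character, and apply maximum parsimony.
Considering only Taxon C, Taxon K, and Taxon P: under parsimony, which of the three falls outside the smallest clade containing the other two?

The outgroup has state 'absent' for every character, so 'present' is the derived state throughout.
Only Taxon K and Taxon P show the derived state 'present' for I, supporting them as a clade.
II (derived state 'present') is shared by all ingroup taxa — unites the whole ingroup.
Only Taxon C and Taxon Z show the derived state 'present' for III, supporting them as a clade.
IV (derived state 'present') is shared by Taxon C, Taxon U, and Taxon Z — a synapomorphy uniting that clade.
Most parsimonious ingroup topology: ((Taxon P,Taxon K),((Taxon C,Taxon Z),Taxon U)).
Taxon K and Taxon P share a more recent common ancestor with each other than either does with Taxon C, so Taxon C is the least closely related of the three.

Taxon C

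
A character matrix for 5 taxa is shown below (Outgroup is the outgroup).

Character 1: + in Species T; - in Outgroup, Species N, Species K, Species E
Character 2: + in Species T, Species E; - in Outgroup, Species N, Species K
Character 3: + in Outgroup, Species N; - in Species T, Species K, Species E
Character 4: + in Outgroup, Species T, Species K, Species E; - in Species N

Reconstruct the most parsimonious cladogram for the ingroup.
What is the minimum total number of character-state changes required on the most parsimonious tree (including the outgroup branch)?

4

Character polarity is set by the outgroup: the derived state is whichever differs from the outgroup's state, so for Character 3, Character 4 the derived state is '-', and for the remaining characters it is '+'.
Character 1 (derived state '+') is unique to Species T (autapomorphy; uninformative for grouping).
Only Species E and Species T show the derived state '+' for Character 2, supporting them as a clade.
Only Species E, Species K, and Species T show the derived state '-' for Character 3, supporting them as a clade.
Character 4: derived state '-' in Species N only — an autapomorphy, so it tells us nothing about relationships among taxa.
Most parsimonious ingroup topology: (((Species T,Species E),Species K),Species N).
Changes per character on this tree: Character 1: 1; Character 2: 1; Character 3: 1; Character 4: 1.
Total = 4.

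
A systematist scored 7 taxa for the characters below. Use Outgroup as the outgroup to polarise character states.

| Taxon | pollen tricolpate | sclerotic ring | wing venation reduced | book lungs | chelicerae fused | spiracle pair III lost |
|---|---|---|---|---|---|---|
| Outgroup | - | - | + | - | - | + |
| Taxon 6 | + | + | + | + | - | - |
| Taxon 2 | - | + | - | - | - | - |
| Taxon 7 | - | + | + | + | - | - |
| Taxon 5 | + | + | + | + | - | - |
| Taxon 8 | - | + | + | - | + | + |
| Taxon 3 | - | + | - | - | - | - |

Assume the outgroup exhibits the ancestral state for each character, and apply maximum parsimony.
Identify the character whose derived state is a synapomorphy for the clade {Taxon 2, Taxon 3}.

Character polarity is set by the outgroup: the derived state is whichever differs from the outgroup's state, so for wing venation reduced, spiracle pair III lost the derived state is '-', and for the remaining characters it is '+'.
pollen tricolpate: derived state '+' in Taxon 5 and Taxon 6 only — synapomorphy for {Taxon 5, Taxon 6}.
sclerotic ring (derived state '+') is shared by all ingroup taxa — unites the whole ingroup.
wing venation reduced: derived state '-' in Taxon 2 and Taxon 3 only — synapomorphy for {Taxon 2, Taxon 3}.
book lungs (derived state '+') is shared by Taxon 5, Taxon 6, and Taxon 7 — a synapomorphy uniting that clade.
chelicerae fused (derived state '+') is unique to Taxon 8 (autapomorphy; uninformative for grouping).
spiracle pair III lost (derived state '-') is shared by Taxon 2, Taxon 3, Taxon 5, Taxon 6, and Taxon 7 — a synapomorphy uniting that clade.
Most parsimonious ingroup topology: ((((Taxon 6,Taxon 5),Taxon 7),(Taxon 2,Taxon 3)),Taxon 8).
The clade {Taxon 2, Taxon 3} is supported by wing venation reduced: its derived state '-' occurs in exactly those taxa and in no other taxon (including the outgroup).

wing venation reduced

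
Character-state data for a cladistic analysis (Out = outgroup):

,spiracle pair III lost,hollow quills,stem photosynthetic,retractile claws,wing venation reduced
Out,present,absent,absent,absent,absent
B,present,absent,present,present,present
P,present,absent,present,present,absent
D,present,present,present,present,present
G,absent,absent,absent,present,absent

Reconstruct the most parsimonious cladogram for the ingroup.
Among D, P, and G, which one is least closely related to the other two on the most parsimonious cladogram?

G

Character polarity is set by the outgroup: the derived state is whichever differs from the outgroup's state, so for spiracle pair III lost the derived state is 'absent', and for the remaining characters it is 'present'.
spiracle pair III lost (derived state 'absent') is unique to G (autapomorphy; uninformative for grouping).
hollow quills (derived state 'present') is unique to D (autapomorphy; uninformative for grouping).
stem photosynthetic (derived state 'present') is shared by B, D, and P — a synapomorphy uniting that clade.
All ingroup taxa share the derived state 'present' for retractile claws; it defines the ingroup but does not resolve relationships within it.
wing venation reduced: derived state 'present' in B and D only — synapomorphy for {B, D}.
Most parsimonious ingroup topology: (((B,D),P),G).
D and P share a more recent common ancestor with each other than either does with G, so G is the least closely related of the three.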